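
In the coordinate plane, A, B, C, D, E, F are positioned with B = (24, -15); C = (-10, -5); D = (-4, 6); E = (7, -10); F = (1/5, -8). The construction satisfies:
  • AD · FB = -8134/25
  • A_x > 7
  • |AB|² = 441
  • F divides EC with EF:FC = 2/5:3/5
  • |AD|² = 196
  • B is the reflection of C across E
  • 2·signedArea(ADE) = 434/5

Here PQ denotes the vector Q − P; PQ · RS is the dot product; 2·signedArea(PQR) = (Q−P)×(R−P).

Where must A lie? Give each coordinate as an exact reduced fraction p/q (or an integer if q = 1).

1. A_x = 36/5  [2·signedArea(ADE) = 434/5 ∩ AD · FB = -8134/25]
2. A_y = -12/5  [2·signedArea(ADE) = 434/5 ∩ AD · FB = -8134/25]
   → A = (36/5, -12/5)

A = (36/5, -12/5)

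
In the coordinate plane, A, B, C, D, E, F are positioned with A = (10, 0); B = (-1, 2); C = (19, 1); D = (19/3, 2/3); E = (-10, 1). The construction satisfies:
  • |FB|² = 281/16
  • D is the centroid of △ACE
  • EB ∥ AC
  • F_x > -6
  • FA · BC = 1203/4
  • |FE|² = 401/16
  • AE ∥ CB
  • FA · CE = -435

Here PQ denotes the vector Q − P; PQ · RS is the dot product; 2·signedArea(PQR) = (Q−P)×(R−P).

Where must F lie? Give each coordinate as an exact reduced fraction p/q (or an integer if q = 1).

1. F_x = -5  [FA · CE = -435 ∩ FA · BC = 1203/4]
2. F_y = 3/4  [FA · CE = -435 ∩ FA · BC = 1203/4]
   → F = (-5, 3/4)

F = (-5, 3/4)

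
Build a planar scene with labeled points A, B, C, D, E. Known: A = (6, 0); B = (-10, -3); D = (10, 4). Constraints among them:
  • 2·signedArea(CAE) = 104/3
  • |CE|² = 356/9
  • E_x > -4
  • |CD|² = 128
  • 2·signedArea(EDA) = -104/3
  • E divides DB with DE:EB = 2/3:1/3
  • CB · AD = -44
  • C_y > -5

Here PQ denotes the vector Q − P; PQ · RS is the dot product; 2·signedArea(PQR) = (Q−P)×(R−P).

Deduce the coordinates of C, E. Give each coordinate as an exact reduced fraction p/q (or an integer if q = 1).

1. C_x = 2  [line -4·x + -4·y + -8 = 0 ∩ |CD|² = 128]
2. C_y = -4  [line -4·x + -4·y + -8 = 0 ∩ |CD|² = 128]
   → C = (2, -4)
3. E_x = -10/3  [E divides DB with DE:EB = 2/3:1/3]
4. E_y = -2/3  [E divides DB with DE:EB = 2/3:1/3]
   → E = (-10/3, -2/3)

C = (2, -4)
E = (-10/3, -2/3)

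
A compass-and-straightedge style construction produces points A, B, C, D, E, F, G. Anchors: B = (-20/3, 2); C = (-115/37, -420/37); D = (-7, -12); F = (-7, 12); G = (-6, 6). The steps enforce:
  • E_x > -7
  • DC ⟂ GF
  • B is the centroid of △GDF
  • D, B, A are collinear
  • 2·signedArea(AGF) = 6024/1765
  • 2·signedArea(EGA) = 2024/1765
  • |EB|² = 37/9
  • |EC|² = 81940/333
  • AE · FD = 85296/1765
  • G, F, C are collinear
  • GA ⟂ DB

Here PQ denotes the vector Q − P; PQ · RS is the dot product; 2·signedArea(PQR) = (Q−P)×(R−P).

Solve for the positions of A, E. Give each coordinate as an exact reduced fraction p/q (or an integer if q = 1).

A = (-11598/1765, 10614/1765)
E = (-19/3, 4)

1. A_x = -11598/1765  [D, B, A are collinear ∩ GA ⟂ DB]
2. A_y = 10614/1765  [D, B, A are collinear ∩ GA ⟂ DB]
   → A = (-11598/1765, 10614/1765)
3. E_x = -19/3  [2·signedArea(EGA) = 2024/1765 ∩ AE · FD = 85296/1765]
4. E_y = 4  [2·signedArea(EGA) = 2024/1765 ∩ AE · FD = 85296/1765]
   → E = (-19/3, 4)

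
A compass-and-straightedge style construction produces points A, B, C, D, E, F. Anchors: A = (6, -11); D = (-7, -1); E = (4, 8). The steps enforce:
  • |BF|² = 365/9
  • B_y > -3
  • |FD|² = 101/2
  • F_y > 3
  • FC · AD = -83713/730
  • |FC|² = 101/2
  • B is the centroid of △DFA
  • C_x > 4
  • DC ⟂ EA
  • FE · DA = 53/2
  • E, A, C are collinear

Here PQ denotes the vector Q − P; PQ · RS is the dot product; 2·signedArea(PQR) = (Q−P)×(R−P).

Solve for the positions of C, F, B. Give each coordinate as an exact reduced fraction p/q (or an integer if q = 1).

B = (-5/6, -17/6)
C = (1758/365, 89/365)
F = (-3/2, 7/2)

1. C_x = 1758/365  [E, A, C are collinear ∩ DC ⟂ EA]
2. C_y = 89/365  [E, A, C are collinear ∩ DC ⟂ EA]
   → C = (1758/365, 89/365)
3. F_x = -3/2  [line -13·x + 10·y + -109/2 = 0 ∩ |FD|² = 101/2]
4. F_y = 7/2  [line -13·x + 10·y + -109/2 = 0 ∩ |FD|² = 101/2]
   → F = (-3/2, 7/2)
5. B_x = -5/6  [B is the centroid of △DFA]
6. B_y = -17/6  [B is the centroid of △DFA]
   → B = (-5/6, -17/6)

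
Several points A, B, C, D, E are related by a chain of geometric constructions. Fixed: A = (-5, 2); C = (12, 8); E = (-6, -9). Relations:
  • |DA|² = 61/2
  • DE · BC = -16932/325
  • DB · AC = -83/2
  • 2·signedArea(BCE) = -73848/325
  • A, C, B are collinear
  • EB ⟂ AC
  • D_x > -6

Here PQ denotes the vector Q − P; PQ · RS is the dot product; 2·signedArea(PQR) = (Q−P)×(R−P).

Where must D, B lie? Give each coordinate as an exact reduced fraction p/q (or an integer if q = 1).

1. B_x = -3036/325  [A, C, B are collinear ∩ EB ⟂ AC]
2. B_y = 152/325  [A, C, B are collinear ∩ EB ⟂ AC]
   → B = (-3036/325, 152/325)
3. D_x = -11/2  [line -6936/325·x + -2448/325·y + -46716/325 = 0 ∩ |DA|² = 61/2]
4. D_y = -7/2  [line -6936/325·x + -2448/325·y + -46716/325 = 0 ∩ |DA|² = 61/2]
   → D = (-11/2, -7/2)

B = (-3036/325, 152/325)
D = (-11/2, -7/2)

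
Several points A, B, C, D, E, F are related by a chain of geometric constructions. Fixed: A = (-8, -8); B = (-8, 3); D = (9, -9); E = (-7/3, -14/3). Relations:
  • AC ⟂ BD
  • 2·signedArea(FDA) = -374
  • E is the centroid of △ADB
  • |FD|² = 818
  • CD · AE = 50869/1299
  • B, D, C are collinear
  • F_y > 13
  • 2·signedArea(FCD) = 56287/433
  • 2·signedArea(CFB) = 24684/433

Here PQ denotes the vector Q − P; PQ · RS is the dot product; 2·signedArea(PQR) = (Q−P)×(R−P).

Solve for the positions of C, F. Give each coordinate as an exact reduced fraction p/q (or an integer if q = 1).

C = (-1220/433, -285/433)
F = (-8, 14)

1. C_x = -1220/433  [B, D, C are collinear ∩ AC ⟂ BD]
2. C_y = -285/433  [B, D, C are collinear ∩ AC ⟂ BD]
   → C = (-1220/433, -285/433)
3. F_x = -8  [2·signedArea(FDA) = -374 ∩ 2·signedArea(CFB) = 24684/433]
4. F_y = 14  [2·signedArea(FDA) = -374 ∩ 2·signedArea(CFB) = 24684/433]
   → F = (-8, 14)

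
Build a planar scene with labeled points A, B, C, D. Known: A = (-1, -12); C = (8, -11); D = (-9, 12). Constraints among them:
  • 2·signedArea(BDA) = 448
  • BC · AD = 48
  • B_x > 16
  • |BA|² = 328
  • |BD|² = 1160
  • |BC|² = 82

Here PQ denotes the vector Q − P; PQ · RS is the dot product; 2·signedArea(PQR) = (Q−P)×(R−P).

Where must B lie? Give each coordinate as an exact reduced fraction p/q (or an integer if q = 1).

1. B_x = 17  [2·signedArea(BDA) = 448 ∩ BC · AD = 48]
2. B_y = -10  [2·signedArea(BDA) = 448 ∩ BC · AD = 48]
   → B = (17, -10)

B = (17, -10)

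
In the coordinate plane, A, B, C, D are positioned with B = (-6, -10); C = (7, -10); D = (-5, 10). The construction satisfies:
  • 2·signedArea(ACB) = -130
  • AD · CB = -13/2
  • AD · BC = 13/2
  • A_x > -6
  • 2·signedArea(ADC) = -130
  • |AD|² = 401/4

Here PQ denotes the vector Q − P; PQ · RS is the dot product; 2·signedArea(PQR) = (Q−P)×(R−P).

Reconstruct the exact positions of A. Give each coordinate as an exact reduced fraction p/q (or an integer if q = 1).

A = (-11/2, 0)

1. A_x = -11/2  [AD · CB = -13/2 ∩ 2·signedArea(ACB) = -130]
2. A_y = 0  [AD · CB = -13/2 ∩ 2·signedArea(ACB) = -130]
   → A = (-11/2, 0)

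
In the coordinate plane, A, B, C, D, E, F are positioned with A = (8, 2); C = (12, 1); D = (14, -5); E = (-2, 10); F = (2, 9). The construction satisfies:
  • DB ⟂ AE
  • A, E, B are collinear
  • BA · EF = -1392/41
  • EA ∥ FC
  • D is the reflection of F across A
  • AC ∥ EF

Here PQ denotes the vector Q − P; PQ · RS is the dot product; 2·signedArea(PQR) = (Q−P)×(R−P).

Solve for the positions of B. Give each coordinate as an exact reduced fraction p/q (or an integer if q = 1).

1. B_x = 618/41  [A, E, B are collinear ∩ DB ⟂ AE]
2. B_y = -150/41  [A, E, B are collinear ∩ DB ⟂ AE]
   → B = (618/41, -150/41)

B = (618/41, -150/41)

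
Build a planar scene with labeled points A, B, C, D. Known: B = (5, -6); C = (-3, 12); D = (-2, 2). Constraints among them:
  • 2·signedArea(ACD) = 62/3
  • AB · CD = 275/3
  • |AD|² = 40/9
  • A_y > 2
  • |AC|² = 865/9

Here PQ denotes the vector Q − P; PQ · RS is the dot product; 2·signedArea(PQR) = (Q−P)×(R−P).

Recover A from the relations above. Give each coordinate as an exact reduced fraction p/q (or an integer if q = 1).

A = (0, 8/3)

1. A_x = 0  [2·signedArea(ACD) = 62/3 ∩ AB · CD = 275/3]
2. A_y = 8/3  [2·signedArea(ACD) = 62/3 ∩ AB · CD = 275/3]
   → A = (0, 8/3)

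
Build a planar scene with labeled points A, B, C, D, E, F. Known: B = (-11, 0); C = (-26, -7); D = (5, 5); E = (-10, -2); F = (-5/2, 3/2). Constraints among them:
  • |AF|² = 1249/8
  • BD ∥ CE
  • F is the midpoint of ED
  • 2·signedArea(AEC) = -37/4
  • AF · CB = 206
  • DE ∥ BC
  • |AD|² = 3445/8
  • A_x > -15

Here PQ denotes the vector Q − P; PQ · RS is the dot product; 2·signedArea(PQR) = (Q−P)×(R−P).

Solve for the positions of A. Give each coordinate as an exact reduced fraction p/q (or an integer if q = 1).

A = (-57/4, -11/4)

1. A_x = -57/4  [2·signedArea(AEC) = -37/4 ∩ AF · CB = 206]
2. A_y = -11/4  [2·signedArea(AEC) = -37/4 ∩ AF · CB = 206]
   → A = (-57/4, -11/4)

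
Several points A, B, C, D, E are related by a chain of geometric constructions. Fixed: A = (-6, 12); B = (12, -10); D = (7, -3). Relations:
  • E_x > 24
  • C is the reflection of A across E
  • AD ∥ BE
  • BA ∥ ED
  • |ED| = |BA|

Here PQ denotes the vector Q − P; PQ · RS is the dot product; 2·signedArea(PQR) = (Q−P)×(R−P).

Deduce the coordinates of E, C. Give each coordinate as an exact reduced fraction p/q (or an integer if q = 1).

1. E_x = 25  [BA ∥ ED ∩ AD ∥ BE]
2. E_y = -25  [BA ∥ ED ∩ AD ∥ BE]
   → E = (25, -25)
3. C_x = 56  [C is the reflection of A across E]
4. C_y = -62  [C is the reflection of A across E]
   → C = (56, -62)

C = (56, -62)
E = (25, -25)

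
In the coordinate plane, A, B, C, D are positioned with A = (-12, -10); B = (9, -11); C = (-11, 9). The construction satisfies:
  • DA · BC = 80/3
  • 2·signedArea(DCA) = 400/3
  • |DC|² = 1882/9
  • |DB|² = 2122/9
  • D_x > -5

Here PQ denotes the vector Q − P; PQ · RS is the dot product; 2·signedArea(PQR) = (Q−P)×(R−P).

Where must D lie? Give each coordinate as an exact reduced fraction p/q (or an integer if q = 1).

1. D_x = -14/3  [DA · BC = 80/3 ∩ 2·signedArea(DCA) = 400/3]
2. D_y = -4  [DA · BC = 80/3 ∩ 2·signedArea(DCA) = 400/3]
   → D = (-14/3, -4)

D = (-14/3, -4)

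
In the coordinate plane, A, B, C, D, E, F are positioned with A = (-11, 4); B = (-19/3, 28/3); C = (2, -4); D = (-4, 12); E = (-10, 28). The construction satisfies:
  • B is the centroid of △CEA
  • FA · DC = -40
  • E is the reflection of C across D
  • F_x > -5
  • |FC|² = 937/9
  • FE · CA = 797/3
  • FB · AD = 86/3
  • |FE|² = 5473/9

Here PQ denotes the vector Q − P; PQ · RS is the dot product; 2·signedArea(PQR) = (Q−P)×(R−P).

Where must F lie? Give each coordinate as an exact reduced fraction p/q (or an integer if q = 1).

1. F_x = -13/3  [FA · DC = -40 ∩ FB · AD = 86/3]
2. F_y = 4  [FA · DC = -40 ∩ FB · AD = 86/3]
   → F = (-13/3, 4)

F = (-13/3, 4)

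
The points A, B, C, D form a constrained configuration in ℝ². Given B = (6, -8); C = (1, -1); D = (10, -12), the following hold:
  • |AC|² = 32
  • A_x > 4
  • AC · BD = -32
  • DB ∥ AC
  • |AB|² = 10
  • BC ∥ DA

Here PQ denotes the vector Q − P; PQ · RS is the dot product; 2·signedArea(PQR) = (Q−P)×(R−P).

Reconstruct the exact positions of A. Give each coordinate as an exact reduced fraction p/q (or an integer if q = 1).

1. A_x = 5  [DB ∥ AC ∩ BC ∥ DA]
2. A_y = -5  [DB ∥ AC ∩ BC ∥ DA]
   → A = (5, -5)

A = (5, -5)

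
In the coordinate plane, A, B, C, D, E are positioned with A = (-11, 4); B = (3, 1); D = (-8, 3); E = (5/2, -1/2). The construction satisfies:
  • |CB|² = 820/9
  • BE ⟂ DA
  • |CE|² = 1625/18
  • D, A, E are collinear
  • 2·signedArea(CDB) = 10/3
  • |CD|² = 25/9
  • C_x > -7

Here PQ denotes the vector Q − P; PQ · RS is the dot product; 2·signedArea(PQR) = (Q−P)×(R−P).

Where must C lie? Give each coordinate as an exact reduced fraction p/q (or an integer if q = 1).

C = (-19/3, 3)

1. C_x = -19/3  [line 2·x + 11·y + -61/3 = 0 ∩ |CD|² = 25/9]
2. C_y = 3  [line 2·x + 11·y + -61/3 = 0 ∩ |CD|² = 25/9]
   → C = (-19/3, 3)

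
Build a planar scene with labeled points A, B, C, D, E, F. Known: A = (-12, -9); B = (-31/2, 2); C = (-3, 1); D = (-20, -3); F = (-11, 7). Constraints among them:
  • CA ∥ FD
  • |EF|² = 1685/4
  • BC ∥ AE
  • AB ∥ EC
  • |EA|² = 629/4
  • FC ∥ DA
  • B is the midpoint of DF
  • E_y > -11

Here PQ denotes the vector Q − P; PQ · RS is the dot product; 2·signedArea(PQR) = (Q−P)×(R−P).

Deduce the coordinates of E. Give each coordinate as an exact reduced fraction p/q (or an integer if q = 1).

E = (1/2, -10)

1. E_x = 1/2  [AB ∥ EC ∩ BC ∥ AE]
2. E_y = -10  [AB ∥ EC ∩ BC ∥ AE]
   → E = (1/2, -10)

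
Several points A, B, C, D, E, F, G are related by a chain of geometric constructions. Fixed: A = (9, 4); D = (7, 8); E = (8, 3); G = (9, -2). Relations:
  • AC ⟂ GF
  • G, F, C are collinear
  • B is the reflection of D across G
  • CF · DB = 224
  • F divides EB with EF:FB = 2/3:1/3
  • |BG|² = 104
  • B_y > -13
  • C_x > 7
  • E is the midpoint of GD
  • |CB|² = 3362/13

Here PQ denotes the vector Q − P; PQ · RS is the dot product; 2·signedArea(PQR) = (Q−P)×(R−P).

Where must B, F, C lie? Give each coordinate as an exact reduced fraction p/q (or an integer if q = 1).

1. B_x = 11  [B is the reflection of D across G]
2. B_y = -12  [B is the reflection of D across G]
   → B = (11, -12)
3. F_x = 10  [F divides EB with EF:FB = 2/3:1/3]
4. F_y = -7  [F divides EB with EF:FB = 2/3:1/3]
   → F = (10, -7)
5. C_x = 102/13  [G, F, C are collinear ∩ AC ⟂ GF]
6. C_y = 49/13  [G, F, C are collinear ∩ AC ⟂ GF]
   → C = (102/13, 49/13)

B = (11, -12)
C = (102/13, 49/13)
F = (10, -7)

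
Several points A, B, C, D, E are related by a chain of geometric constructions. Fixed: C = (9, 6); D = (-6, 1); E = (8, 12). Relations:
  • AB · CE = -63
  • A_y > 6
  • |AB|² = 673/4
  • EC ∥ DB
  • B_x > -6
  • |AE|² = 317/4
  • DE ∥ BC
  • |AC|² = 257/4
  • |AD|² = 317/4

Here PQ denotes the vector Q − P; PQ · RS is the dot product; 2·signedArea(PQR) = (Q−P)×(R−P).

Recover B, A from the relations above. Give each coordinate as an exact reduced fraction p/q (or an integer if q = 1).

1. B_x = -5  [DE ∥ BC ∩ EC ∥ DB]
2. B_y = -5  [DE ∥ BC ∩ EC ∥ DB]
   → B = (-5, -5)
3. A_x = 1  [line 1·x + -6·y + 38 = 0 ∩ |AB|² = 673/4]
4. A_y = 13/2  [line 1·x + -6·y + 38 = 0 ∩ |AB|² = 673/4]
   → A = (1, 13/2)

A = (1, 13/2)
B = (-5, -5)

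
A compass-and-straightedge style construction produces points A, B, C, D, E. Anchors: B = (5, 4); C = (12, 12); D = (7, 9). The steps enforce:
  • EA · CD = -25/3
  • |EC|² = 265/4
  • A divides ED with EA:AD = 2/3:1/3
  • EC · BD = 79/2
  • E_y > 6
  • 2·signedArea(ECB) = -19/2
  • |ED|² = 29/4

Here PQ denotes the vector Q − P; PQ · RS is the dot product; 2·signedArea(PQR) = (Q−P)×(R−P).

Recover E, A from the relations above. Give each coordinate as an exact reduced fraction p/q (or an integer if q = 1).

A = (20/3, 49/6)
E = (6, 13/2)

1. E_x = 6  [2·signedArea(ECB) = -19/2 ∩ EC · BD = 79/2]
2. E_y = 13/2  [2·signedArea(ECB) = -19/2 ∩ EC · BD = 79/2]
   → E = (6, 13/2)
3. A_x = 20/3  [A divides ED with EA:AD = 2/3:1/3]
4. A_y = 49/6  [A divides ED with EA:AD = 2/3:1/3]
   → A = (20/3, 49/6)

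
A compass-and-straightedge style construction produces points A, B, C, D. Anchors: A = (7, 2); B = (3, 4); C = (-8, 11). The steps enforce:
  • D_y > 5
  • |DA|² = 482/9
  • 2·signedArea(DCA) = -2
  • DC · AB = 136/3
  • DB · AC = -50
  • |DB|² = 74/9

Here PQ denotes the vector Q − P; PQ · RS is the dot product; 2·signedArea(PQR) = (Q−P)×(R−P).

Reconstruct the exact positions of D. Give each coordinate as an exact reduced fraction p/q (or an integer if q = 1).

1. D_x = 2/3  [2·signedArea(DCA) = -2 ∩ DB · AC = -50]
2. D_y = 17/3  [2·signedArea(DCA) = -2 ∩ DB · AC = -50]
   → D = (2/3, 17/3)

D = (2/3, 17/3)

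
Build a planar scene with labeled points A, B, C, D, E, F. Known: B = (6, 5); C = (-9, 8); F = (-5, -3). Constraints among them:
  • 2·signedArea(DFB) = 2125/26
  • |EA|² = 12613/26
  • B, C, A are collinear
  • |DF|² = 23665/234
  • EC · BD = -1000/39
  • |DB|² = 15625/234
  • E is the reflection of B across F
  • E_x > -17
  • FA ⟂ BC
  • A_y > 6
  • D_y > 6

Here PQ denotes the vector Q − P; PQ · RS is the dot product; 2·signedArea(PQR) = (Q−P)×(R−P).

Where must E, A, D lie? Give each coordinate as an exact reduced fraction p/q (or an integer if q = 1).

1. E_x = -16  [E is the reflection of B across F]
2. E_y = -11  [E is the reflection of B across F]
   → E = (-16, -11)
3. A_x = -79/26  [B, C, A are collinear ∩ FA ⟂ BC]
4. A_y = 177/26  [B, C, A are collinear ∩ FA ⟂ BC]
   → A = (-79/26, 177/26)
5. D_x = -157/78  [2·signedArea(DFB) = 2125/26 ∩ EC · BD = -1000/39]
6. D_y = 515/78  [2·signedArea(DFB) = 2125/26 ∩ EC · BD = -1000/39]
   → D = (-157/78, 515/78)

A = (-79/26, 177/26)
D = (-157/78, 515/78)
E = (-16, -11)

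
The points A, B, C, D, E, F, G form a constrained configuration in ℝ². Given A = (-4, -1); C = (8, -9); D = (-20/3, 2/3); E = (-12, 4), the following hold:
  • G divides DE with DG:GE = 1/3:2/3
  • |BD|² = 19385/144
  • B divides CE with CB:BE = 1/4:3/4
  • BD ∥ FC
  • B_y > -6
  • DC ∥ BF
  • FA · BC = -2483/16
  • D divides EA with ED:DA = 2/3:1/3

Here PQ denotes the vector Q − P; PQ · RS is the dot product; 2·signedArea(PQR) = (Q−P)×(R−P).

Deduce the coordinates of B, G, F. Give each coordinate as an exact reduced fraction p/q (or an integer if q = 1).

1. B_x = 3  [B divides CE with CB:BE = 1/4:3/4]
2. B_y = -23/4  [B divides CE with CB:BE = 1/4:3/4]
   → B = (3, -23/4)
3. G_x = -76/9  [G divides DE with DG:GE = 1/3:2/3]
4. G_y = 16/9  [G divides DE with DG:GE = 1/3:2/3]
   → G = (-76/9, 16/9)
5. F_x = 53/3  [BD ∥ FC ∩ DC ∥ BF]
6. F_y = -185/12  [BD ∥ FC ∩ DC ∥ BF]
   → F = (53/3, -185/12)

B = (3, -23/4)
F = (53/3, -185/12)
G = (-76/9, 16/9)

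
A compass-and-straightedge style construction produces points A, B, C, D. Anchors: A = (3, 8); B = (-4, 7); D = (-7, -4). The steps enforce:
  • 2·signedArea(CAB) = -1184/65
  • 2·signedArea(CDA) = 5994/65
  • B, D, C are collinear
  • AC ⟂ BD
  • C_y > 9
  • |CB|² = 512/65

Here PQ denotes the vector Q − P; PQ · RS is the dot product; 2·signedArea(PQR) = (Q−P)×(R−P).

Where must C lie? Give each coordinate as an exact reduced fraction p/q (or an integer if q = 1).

C = (-212/65, 631/65)

1. C_x = -212/65  [B, D, C are collinear ∩ AC ⟂ BD]
2. C_y = 631/65  [B, D, C are collinear ∩ AC ⟂ BD]
   → C = (-212/65, 631/65)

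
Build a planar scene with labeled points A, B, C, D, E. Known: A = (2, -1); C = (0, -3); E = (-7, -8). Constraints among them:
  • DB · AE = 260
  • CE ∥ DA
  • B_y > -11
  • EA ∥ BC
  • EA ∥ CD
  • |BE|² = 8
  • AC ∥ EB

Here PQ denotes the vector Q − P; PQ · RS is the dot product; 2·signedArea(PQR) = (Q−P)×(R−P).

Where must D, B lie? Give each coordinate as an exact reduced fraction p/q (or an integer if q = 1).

1. D_x = 9  [CE ∥ DA ∩ EA ∥ CD]
2. D_y = 4  [CE ∥ DA ∩ EA ∥ CD]
   → D = (9, 4)
3. B_x = -9  [EA ∥ BC ∩ AC ∥ EB]
4. B_y = -10  [EA ∥ BC ∩ AC ∥ EB]
   → B = (-9, -10)

B = (-9, -10)
D = (9, 4)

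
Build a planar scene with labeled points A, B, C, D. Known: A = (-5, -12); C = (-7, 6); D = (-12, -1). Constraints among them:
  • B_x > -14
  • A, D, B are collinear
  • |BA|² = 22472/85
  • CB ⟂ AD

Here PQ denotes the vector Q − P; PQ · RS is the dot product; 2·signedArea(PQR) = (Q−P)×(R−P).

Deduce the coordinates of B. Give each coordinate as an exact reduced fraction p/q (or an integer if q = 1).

B = (-1167/85, 146/85)

1. B_x = -1167/85  [A, D, B are collinear ∩ CB ⟂ AD]
2. B_y = 146/85  [A, D, B are collinear ∩ CB ⟂ AD]
   → B = (-1167/85, 146/85)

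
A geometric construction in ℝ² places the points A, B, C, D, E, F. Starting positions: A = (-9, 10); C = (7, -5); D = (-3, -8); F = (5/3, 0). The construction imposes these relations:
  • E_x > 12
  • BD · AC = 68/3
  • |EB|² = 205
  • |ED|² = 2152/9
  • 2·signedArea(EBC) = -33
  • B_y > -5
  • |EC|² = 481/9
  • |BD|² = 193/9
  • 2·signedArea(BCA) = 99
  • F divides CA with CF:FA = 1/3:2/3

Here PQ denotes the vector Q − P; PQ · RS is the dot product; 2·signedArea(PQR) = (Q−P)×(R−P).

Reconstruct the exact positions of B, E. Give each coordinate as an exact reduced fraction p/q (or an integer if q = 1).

1. B_x = -2/3  [2·signedArea(BCA) = 99 ∩ BD · AC = 68/3]
2. B_y = -4  [2·signedArea(BCA) = 99 ∩ BD · AC = 68/3]
   → B = (-2/3, -4)
3. E_x = 37/3  [line 1·x + 23/3·y + 193/3 = 0 ∩ |EC|² = 481/9]
4. E_y = -10  [line 1·x + 23/3·y + 193/3 = 0 ∩ |EC|² = 481/9]
   → E = (37/3, -10)

B = (-2/3, -4)
E = (37/3, -10)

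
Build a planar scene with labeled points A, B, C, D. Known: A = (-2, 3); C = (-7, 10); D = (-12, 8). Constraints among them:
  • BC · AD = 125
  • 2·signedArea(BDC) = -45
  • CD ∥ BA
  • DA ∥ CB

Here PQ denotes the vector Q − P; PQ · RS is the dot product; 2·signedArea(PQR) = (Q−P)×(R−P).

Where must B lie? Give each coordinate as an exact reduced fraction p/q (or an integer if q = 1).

1. B_x = 3  [CD ∥ BA ∩ DA ∥ CB]
2. B_y = 5  [CD ∥ BA ∩ DA ∥ CB]
   → B = (3, 5)

B = (3, 5)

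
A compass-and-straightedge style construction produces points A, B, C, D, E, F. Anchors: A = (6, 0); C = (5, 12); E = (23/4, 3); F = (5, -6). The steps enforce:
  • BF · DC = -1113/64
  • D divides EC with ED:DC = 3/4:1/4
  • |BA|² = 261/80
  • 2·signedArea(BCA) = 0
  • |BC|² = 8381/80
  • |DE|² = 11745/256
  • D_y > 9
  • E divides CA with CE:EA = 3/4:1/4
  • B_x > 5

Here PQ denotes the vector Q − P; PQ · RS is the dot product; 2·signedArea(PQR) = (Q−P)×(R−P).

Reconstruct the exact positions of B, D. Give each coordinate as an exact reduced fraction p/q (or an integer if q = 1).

B = (117/20, 9/5)
D = (83/16, 39/4)

1. B_x = 117/20  [line 12·x + 1·y + -72 = 0 ∩ |BC|² = 8381/80]
2. B_y = 9/5  [line 12·x + 1·y + -72 = 0 ∩ |BC|² = 8381/80]
   → B = (117/20, 9/5)
3. D_x = 83/16  [D divides EC with ED:DC = 3/4:1/4]
4. D_y = 39/4  [D divides EC with ED:DC = 3/4:1/4]
   → D = (83/16, 39/4)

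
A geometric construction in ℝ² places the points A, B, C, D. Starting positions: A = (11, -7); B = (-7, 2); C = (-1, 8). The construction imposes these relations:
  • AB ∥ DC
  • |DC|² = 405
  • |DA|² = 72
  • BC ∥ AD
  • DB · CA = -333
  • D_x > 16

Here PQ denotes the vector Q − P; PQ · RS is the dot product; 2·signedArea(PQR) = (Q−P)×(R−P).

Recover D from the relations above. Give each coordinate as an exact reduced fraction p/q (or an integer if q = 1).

1. D_x = 17  [AB ∥ DC ∩ BC ∥ AD]
2. D_y = -1  [AB ∥ DC ∩ BC ∥ AD]
   → D = (17, -1)

D = (17, -1)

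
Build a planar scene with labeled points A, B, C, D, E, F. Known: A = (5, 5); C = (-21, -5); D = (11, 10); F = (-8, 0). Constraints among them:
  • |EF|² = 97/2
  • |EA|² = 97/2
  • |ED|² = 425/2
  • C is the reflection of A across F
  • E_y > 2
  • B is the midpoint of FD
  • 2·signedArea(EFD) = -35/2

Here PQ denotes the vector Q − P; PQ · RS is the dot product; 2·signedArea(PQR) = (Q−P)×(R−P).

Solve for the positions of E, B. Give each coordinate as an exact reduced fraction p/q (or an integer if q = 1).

B = (3/2, 5)
E = (-3/2, 5/2)

1. E_x = -3/2  [line -10·x + 19·y + -125/2 = 0 ∩ |EF|² = 97/2]
2. E_y = 5/2  [line -10·x + 19·y + -125/2 = 0 ∩ |EF|² = 97/2]
   → E = (-3/2, 5/2)
3. B_x = 3/2  [B is the midpoint of FD]
4. B_y = 5  [B is the midpoint of FD]
   → B = (3/2, 5)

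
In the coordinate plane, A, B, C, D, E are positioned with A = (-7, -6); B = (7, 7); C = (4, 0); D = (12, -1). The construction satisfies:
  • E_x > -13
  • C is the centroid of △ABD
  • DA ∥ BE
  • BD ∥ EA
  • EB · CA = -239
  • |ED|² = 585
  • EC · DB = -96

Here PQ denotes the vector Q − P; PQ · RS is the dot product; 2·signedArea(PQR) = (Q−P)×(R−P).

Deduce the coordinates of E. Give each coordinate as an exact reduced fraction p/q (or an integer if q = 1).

1. E_x = -12  [BD ∥ EA ∩ DA ∥ BE]
2. E_y = 2  [BD ∥ EA ∩ DA ∥ BE]
   → E = (-12, 2)

E = (-12, 2)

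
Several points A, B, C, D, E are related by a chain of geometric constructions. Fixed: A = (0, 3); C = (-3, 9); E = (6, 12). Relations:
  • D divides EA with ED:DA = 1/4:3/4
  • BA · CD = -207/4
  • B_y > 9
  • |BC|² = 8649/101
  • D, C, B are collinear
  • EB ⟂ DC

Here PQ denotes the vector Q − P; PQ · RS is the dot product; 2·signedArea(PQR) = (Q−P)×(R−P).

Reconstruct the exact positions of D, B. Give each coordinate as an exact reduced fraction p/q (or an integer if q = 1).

B = (627/101, 1002/101)
D = (9/2, 39/4)

1. D_x = 9/2  [D divides EA with ED:DA = 1/4:3/4]
2. D_y = 39/4  [D divides EA with ED:DA = 1/4:3/4]
   → D = (9/2, 39/4)
3. B_x = 627/101  [D, C, B are collinear ∩ EB ⟂ DC]
4. B_y = 1002/101  [D, C, B are collinear ∩ EB ⟂ DC]
   → B = (627/101, 1002/101)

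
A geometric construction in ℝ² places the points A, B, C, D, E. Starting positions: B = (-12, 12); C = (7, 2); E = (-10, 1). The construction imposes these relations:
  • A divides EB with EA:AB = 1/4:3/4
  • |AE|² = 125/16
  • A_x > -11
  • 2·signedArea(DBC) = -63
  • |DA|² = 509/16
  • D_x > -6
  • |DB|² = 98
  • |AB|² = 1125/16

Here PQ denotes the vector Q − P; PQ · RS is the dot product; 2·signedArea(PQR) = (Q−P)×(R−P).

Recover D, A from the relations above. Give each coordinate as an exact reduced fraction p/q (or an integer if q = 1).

1. D_x = -5  [line 10·x + 19·y + -45 = 0 ∩ |DB|² = 98]
2. D_y = 5  [line 10·x + 19·y + -45 = 0 ∩ |DB|² = 98]
   → D = (-5, 5)
3. A_x = -21/2  [A divides EB with EA:AB = 1/4:3/4]
4. A_y = 15/4  [A divides EB with EA:AB = 1/4:3/4]
   → A = (-21/2, 15/4)

A = (-21/2, 15/4)
D = (-5, 5)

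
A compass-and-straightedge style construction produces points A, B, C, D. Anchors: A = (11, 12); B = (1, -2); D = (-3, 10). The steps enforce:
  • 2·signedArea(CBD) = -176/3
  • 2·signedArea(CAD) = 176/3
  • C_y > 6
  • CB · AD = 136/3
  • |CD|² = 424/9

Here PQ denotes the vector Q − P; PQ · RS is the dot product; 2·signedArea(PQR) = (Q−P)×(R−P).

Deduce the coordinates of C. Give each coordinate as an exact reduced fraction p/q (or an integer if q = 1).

C = (3, 20/3)

1. C_x = 3  [2·signedArea(CAD) = 176/3 ∩ 2·signedArea(CBD) = -176/3]
2. C_y = 20/3  [2·signedArea(CAD) = 176/3 ∩ 2·signedArea(CBD) = -176/3]
   → C = (3, 20/3)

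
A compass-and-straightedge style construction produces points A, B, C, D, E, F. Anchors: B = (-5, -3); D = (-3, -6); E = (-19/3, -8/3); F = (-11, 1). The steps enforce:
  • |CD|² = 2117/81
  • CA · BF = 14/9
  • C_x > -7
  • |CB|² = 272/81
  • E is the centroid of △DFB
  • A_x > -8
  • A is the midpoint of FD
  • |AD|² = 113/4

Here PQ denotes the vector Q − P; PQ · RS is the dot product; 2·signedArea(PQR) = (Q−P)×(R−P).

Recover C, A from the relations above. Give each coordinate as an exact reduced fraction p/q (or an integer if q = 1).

1. A_x = -7  [A is the midpoint of FD]
2. A_y = -5/2  [A is the midpoint of FD]
   → A = (-7, -5/2)
3. C_x = -61/9  [line 6·x + -4·y + 274/9 = 0 ∩ |CD|² = 2117/81]
4. C_y = -23/9  [line 6·x + -4·y + 274/9 = 0 ∩ |CD|² = 2117/81]
   → C = (-61/9, -23/9)

A = (-7, -5/2)
C = (-61/9, -23/9)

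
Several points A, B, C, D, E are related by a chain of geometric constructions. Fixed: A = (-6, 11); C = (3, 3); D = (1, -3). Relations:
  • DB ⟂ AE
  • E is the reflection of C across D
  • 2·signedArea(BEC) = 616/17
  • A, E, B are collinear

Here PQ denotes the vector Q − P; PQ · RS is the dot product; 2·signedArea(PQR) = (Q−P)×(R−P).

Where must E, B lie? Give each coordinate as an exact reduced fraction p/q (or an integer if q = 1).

1. E_x = -1  [E is the reflection of C across D]
2. E_y = -9  [E is the reflection of C across D]
   → E = (-1, -9)
3. B_x = -39/17  [A, E, B are collinear ∩ DB ⟂ AE]
4. B_y = -65/17  [A, E, B are collinear ∩ DB ⟂ AE]
   → B = (-39/17, -65/17)

B = (-39/17, -65/17)
E = (-1, -9)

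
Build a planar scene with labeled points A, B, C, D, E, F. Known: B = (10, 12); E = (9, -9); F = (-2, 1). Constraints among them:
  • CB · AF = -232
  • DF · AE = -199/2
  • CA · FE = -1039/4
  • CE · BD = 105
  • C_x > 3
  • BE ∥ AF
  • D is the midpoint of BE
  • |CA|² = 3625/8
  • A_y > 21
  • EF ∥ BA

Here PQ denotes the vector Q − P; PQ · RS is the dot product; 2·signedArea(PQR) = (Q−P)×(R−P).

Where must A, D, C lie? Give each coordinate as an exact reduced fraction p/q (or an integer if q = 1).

1. A_x = -1  [BE ∥ AF ∩ EF ∥ BA]
2. A_y = 22  [BE ∥ AF ∩ EF ∥ BA]
   → A = (-1, 22)
3. D_x = 19/2  [D is the midpoint of BE]
4. D_y = 3/2  [D is the midpoint of BE]
   → D = (19/2, 3/2)
5. C_x = 15/4  [CA · FE = -1039/4 ∩ CB · AF = -232]
6. C_y = 5/4  [CA · FE = -1039/4 ∩ CB · AF = -232]
   → C = (15/4, 5/4)

A = (-1, 22)
C = (15/4, 5/4)
D = (19/2, 3/2)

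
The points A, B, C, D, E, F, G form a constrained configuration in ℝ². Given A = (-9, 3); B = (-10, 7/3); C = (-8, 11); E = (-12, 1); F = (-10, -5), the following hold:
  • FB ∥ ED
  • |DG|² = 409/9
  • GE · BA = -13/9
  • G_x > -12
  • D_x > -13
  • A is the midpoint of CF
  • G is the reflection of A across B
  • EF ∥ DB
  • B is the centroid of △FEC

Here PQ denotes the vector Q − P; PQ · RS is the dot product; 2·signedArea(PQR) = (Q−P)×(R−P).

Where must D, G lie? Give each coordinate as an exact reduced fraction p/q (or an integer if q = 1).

D = (-12, 25/3)
G = (-11, 5/3)

1. D_x = -12  [EF ∥ DB ∩ FB ∥ ED]
2. D_y = 25/3  [EF ∥ DB ∩ FB ∥ ED]
   → D = (-12, 25/3)
3. G_x = -11  [G is the reflection of A across B]
4. G_y = 5/3  [G is the reflection of A across B]
   → G = (-11, 5/3)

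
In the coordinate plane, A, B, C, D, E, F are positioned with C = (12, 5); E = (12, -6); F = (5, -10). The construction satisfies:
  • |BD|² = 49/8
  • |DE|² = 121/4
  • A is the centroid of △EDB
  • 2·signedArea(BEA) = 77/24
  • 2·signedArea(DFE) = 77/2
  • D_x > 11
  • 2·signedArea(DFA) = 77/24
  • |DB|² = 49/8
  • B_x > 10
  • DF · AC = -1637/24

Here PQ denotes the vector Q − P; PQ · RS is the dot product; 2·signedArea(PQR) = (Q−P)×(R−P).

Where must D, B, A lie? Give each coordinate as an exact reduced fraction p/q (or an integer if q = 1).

1. D_x = 12  [line -4·x + 7·y + 103/2 = 0 ∩ |DE|² = 121/4]
2. D_y = -1/2  [line -4·x + 7·y + 103/2 = 0 ∩ |DE|² = 121/4]
   → D = (12, -1/2)
3. A_x = 137/12  [2·signedArea(DFA) = 77/24 ∩ DF · AC = -1637/24]
4. A_y = -7/4  [2·signedArea(DFA) = 77/24 ∩ DF · AC = -1637/24]
   → A = (137/12, -7/4)
5. B_x = 41/4  [2·signedArea(BEA) = 77/24 ∩ A is the centroid of △EDB]
6. B_y = 5/4  [2·signedArea(BEA) = 77/24 ∩ A is the centroid of △EDB]
   → B = (41/4, 5/4)

A = (137/12, -7/4)
B = (41/4, 5/4)
D = (12, -1/2)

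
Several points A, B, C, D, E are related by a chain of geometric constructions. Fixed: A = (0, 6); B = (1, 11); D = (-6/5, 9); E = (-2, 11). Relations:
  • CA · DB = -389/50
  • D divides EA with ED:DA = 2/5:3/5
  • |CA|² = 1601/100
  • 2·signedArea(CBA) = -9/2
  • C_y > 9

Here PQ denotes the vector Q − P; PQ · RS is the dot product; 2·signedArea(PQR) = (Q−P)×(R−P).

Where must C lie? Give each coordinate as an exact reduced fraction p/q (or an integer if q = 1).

1. C_x = -1/10  [CA · DB = -389/50 ∩ 2·signedArea(CBA) = -9/2]
2. C_y = 10  [CA · DB = -389/50 ∩ 2·signedArea(CBA) = -9/2]
   → C = (-1/10, 10)

C = (-1/10, 10)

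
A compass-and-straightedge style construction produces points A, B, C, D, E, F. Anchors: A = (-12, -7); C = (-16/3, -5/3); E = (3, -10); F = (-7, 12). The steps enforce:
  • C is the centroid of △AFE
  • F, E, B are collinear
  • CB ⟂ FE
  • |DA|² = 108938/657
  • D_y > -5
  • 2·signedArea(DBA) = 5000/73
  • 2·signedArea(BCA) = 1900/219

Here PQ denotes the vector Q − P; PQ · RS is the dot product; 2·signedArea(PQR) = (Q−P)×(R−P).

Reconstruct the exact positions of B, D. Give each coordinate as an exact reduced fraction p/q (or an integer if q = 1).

B = (-343/219, 10/219)
D = (157/219, -1090/219)

1. B_x = -343/219  [F, E, B are collinear ∩ CB ⟂ FE]
2. B_y = 10/219  [F, E, B are collinear ∩ CB ⟂ FE]
   → B = (-343/219, 10/219)
3. D_x = 157/219  [line 1543/219·x + -2285/219·y + -12479/219 = 0 ∩ |DA|² = 108938/657]
4. D_y = -1090/219  [line 1543/219·x + -2285/219·y + -12479/219 = 0 ∩ |DA|² = 108938/657]
   → D = (157/219, -1090/219)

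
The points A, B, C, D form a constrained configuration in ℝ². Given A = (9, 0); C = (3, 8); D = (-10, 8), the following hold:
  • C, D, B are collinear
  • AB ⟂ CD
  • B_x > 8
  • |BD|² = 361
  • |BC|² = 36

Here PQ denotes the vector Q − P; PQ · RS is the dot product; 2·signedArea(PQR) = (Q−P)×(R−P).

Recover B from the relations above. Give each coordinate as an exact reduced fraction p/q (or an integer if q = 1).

B = (9, 8)

1. B_x = 9  [C, D, B are collinear ∩ AB ⟂ CD]
2. B_y = 8  [C, D, B are collinear ∩ AB ⟂ CD]
   → B = (9, 8)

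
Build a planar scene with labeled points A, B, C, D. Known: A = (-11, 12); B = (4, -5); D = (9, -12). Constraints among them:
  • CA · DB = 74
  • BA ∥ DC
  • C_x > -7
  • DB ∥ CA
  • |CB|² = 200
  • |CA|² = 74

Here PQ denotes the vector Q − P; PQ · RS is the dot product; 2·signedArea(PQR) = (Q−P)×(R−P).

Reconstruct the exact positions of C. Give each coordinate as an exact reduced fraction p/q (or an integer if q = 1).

1. C_x = -6  [DB ∥ CA ∩ BA ∥ DC]
2. C_y = 5  [DB ∥ CA ∩ BA ∥ DC]
   → C = (-6, 5)

C = (-6, 5)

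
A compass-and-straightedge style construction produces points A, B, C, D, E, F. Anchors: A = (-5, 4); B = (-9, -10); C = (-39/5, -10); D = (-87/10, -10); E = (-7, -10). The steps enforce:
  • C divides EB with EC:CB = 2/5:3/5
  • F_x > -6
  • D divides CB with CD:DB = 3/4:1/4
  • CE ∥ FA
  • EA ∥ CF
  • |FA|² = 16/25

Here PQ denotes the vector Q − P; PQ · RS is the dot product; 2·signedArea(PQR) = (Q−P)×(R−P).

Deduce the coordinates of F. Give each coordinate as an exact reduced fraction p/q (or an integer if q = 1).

F = (-29/5, 4)

1. F_x = -29/5  [CE ∥ FA ∩ EA ∥ CF]
2. F_y = 4  [CE ∥ FA ∩ EA ∥ CF]
   → F = (-29/5, 4)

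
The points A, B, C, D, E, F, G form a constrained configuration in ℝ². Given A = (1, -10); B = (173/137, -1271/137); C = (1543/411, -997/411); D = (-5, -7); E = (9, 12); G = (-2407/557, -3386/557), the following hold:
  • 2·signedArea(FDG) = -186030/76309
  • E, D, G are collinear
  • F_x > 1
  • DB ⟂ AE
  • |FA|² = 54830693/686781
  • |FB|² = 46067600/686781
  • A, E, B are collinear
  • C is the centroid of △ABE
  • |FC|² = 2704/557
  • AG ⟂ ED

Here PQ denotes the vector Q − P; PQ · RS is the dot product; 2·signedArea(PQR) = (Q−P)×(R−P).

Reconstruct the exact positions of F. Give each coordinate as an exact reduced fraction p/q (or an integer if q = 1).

1. F_x = 453383/228927  [line -513/557·x + 378/557·y + 197127/76309 = 0 ∩ |FC|² = 2704/557]
2. F_y = -256121/228927  [line -513/557·x + 378/557·y + 197127/76309 = 0 ∩ |FC|² = 2704/557]
   → F = (453383/228927, -256121/228927)

F = (453383/228927, -256121/228927)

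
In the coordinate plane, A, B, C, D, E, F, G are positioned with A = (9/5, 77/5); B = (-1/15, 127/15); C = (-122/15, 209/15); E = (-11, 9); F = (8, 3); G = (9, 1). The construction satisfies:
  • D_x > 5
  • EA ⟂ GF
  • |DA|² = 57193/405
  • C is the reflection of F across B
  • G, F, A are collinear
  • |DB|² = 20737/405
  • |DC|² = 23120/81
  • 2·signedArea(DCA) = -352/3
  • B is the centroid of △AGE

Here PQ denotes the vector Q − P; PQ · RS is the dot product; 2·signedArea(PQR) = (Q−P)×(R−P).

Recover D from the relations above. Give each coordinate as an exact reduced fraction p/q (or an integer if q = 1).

1. D_x = 254/45  [line -22/15·x + 149/15·y + -33 = 0 ∩ |DB|² = 20737/405]
2. D_y = 187/45  [line -22/15·x + 149/15·y + -33 = 0 ∩ |DB|² = 20737/405]
   → D = (254/45, 187/45)

D = (254/45, 187/45)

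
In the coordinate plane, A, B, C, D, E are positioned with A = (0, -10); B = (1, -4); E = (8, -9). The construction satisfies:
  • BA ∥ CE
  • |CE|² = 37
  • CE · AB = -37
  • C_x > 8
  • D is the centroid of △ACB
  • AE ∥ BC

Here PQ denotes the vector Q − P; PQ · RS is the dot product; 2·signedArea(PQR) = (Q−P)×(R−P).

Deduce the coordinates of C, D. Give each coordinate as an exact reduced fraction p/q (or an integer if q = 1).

C = (9, -3)
D = (10/3, -17/3)

1. C_x = 9  [BA ∥ CE ∩ AE ∥ BC]
2. C_y = -3  [BA ∥ CE ∩ AE ∥ BC]
   → C = (9, -3)
3. D_x = 10/3  [D is the centroid of △ACB]
4. D_y = -17/3  [D is the centroid of △ACB]
   → D = (10/3, -17/3)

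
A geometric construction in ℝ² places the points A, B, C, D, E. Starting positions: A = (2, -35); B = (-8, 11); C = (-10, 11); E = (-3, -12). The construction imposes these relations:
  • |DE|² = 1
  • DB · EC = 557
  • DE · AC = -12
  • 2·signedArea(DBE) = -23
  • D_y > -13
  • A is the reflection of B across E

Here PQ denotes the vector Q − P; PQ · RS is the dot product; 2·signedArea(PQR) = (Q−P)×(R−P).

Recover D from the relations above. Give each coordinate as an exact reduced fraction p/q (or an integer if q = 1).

1. D_x = -4  [DB · EC = 557 ∩ DE · AC = -12]
2. D_y = -12  [DB · EC = 557 ∩ DE · AC = -12]
   → D = (-4, -12)

D = (-4, -12)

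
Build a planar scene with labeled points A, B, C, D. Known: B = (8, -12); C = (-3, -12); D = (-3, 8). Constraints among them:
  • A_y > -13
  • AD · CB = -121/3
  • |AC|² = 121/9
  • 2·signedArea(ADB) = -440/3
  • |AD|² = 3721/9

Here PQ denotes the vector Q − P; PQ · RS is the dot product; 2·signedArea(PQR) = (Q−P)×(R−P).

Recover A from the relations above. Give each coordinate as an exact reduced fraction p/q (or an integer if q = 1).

A = (2/3, -12)

1. A_x = 2/3  [2·signedArea(ADB) = -440/3 ∩ AD · CB = -121/3]
2. A_y = -12  [2·signedArea(ADB) = -440/3 ∩ AD · CB = -121/3]
   → A = (2/3, -12)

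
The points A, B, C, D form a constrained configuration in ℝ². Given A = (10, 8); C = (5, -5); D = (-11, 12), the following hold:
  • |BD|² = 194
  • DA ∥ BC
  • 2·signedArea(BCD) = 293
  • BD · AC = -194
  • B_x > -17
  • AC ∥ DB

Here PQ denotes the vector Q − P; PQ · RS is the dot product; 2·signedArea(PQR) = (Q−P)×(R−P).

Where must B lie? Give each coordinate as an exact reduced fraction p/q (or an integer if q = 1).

1. B_x = -16  [DA ∥ BC ∩ AC ∥ DB]
2. B_y = -1  [DA ∥ BC ∩ AC ∥ DB]
   → B = (-16, -1)

B = (-16, -1)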